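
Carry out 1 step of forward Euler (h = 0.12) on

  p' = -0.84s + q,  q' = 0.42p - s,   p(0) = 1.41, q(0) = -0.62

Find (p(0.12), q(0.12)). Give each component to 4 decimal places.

Euler on (p,q): p_{n+1} = p_n + h·p', q_{n+1} = q_n + h·q'.
0.000000: (1.410000, -0.620000); f=(-0.620000, 0.592200) → (1.335600, -0.548936)
(p(0.12), q(0.12)) ≈ (1.3356, -0.5489)

1.3356, -0.5489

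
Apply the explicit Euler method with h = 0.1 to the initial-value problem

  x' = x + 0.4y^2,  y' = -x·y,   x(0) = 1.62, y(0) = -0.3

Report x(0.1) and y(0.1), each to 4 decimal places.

Euler on (x,y): x_{n+1} = x_n + h·x', y_{n+1} = y_n + h·y'.
0.000000: (1.620000, -0.300000); f=(1.656000, 0.486000) → (1.785600, -0.251400)
(x(0.1), y(0.1)) ≈ (1.7856, -0.2514)

1.7856, -0.2514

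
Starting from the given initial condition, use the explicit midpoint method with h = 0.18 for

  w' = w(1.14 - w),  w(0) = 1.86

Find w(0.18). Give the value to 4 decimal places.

Midpoint: k1 = f(t_n, w_n); k2 = f(t_n + h/2, w_n + (h/2)·k1); w_{n+1} = w_n + h·k2.
t=0.000000, w=1.860000:
  k1 = f(0.000000, 1.860000) = -1.339200
  k2 = f(0.090000, 1.739472) = -1.042765
  w ← 1.860000 + 0.18·(-1.042765) = 1.672302
w(0.18) ≈ 1.6723

1.6723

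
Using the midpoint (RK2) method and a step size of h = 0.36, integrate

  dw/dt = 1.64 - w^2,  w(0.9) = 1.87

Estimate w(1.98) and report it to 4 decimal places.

1.3711

Midpoint: k1 = f(t_n, w_n); k2 = f(t_n + h/2, w_n + (h/2)·k1); w_{n+1} = w_n + h·k2.
t=0.900000, w=1.870000:
  k1 = f(0.900000, 1.870000) = -1.856900
  k2 = f(1.080000, 1.535758) = -0.718553
  w ← 1.870000 + 0.36·(-0.718553) = 1.611321
t=1.260000, w=1.611321:
  k1 = f(1.260000, 1.611321) = -0.956356
  k2 = f(1.440000, 1.439177) = -0.431231
  w ← 1.611321 + 0.36·(-0.431231) = 1.456078
t=1.620000, w=1.456078:
  k1 = f(1.620000, 1.456078) = -0.480163
  k2 = f(1.800000, 1.369649) = -0.235937
  w ← 1.456078 + 0.36·(-0.235937) = 1.371141
w(1.98) ≈ 1.3711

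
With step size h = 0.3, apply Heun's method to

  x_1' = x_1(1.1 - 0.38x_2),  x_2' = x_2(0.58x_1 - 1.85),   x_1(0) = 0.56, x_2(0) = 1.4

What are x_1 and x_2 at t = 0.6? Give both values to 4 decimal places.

0.8795, 0.6085

Heun on (x_1,x_2): k1 = f(t_n, state_n); k2 = f(t_n + h, state_n + h·k1); state_{n+1} = state_n + (h/2)·(k1 + k2).
0.000000: (0.560000, 1.400000)
  k1 = (0.318080, -2.135280)
  predictor → (0.655424, 0.759416)
  k2 = (0.531825, -1.116231)
  → (0.687486, 0.912273)
0.300000: (0.687486, 0.912273)
  k1 = (0.517908, -1.323944)
  predictor → (0.842858, 0.515090)
  k2 = (0.762168, -0.701111)
  → (0.879497, 0.608515)
(x_1(0.6), x_2(0.6)) ≈ (0.8795, 0.6085)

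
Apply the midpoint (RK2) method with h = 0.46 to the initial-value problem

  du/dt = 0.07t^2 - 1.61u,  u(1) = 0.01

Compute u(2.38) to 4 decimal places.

Midpoint: k1 = f(t_n, u_n); k2 = f(t_n + h/2, u_n + (h/2)·k1); u_{n+1} = u_n + h·k2.
t=1.000000, u=0.010000:
  k1 = f(1.000000, 0.010000) = 0.053900
  k2 = f(1.230000, 0.022397) = 0.069844
  u ← 0.010000 + 0.46·0.069844 = 0.042128
t=1.460000, u=0.042128:
  k1 = f(1.460000, 0.042128) = 0.081386
  k2 = f(1.690000, 0.060847) = 0.101964
  u ← 0.042128 + 0.46·0.101964 = 0.089031
t=1.920000, u=0.089031:
  k1 = f(1.920000, 0.089031) = 0.114707
  k2 = f(2.150000, 0.115414) = 0.137758
  u ← 0.089031 + 0.46·0.137758 = 0.152400
u(2.38) ≈ 0.1524

0.1524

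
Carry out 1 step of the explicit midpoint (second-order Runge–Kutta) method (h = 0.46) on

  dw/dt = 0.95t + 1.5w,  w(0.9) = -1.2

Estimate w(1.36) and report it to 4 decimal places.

Midpoint: k1 = f(t_n, w_n); k2 = f(t_n + h/2, w_n + (h/2)·k1); w_{n+1} = w_n + h·k2.
t=0.900000, w=-1.200000:
  k1 = f(0.900000, -1.200000) = -0.945000
  k2 = f(1.130000, -1.417350) = -1.052525
  w ← -1.200000 + 0.46·(-1.052525) = -1.684161
w(1.36) ≈ -1.6842

-1.6842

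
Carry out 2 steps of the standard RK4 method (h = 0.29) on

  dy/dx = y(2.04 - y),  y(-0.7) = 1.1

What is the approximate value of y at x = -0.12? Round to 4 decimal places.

1.6167

RK4: k1 = f(x_n, y_n); k2 = f(x_n + h/2, y_n + (h/2)·k1); k3 = f(x_n + h/2, y_n + (h/2)·k2); k4 = f(x_n + h, y_n + h·k3); y_{n+1} = y_n + (h/6)·(k1 + 2k2 + 2k3 + k4).
x=-0.700000, y=1.100000:
  k1 = f(-0.700000, 1.100000) = 1.034000
  k2 = f(-0.555000, 1.249930) = 0.987532
  k3 = f(-0.555000, 1.243192) = 0.990585
  k4 = f(-0.410000, 1.387270) = 0.905513
  y ← 1.100000 + (0.29/6)·(k1 + 2k2 + 2k3 + k4) = 1.384961
x=-0.410000, y=1.384961:
  k1 = f(-0.410000, 1.384961) = 0.907203
  k2 = f(-0.265000, 1.516506) = 0.793882
  k3 = f(-0.265000, 1.500074) = 0.809929
  k4 = f(-0.120000, 1.619841) = 0.680591
  y ← 1.384961 + (0.29/6)·(k1 + 2k2 + 2k3 + k4) = 1.616740
y(-0.12) ≈ 1.6167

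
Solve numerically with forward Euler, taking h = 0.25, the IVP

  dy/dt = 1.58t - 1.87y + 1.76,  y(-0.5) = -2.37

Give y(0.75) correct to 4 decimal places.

1.0187

Euler: y_{n+1} = y_n + h·f(t_n, y_n).
t=-0.500000, y=-2.370000: f=5.401900 → y ← -2.370000 + 0.25·5.401900 = -1.019525
t=-0.250000, y=-1.019525: f=3.271512 → y ← -1.019525 + 0.25·3.271512 = -0.201647
t=0.000000, y=-0.201647: f=2.137080 → y ← -0.201647 + 0.25·2.137080 = 0.332623
t=0.250000, y=0.332623: f=1.532995 → y ← 0.332623 + 0.25·1.532995 = 0.715872
t=0.500000, y=0.715872: f=1.211320 → y ← 0.715872 + 0.25·1.211320 = 1.018702
y(0.75) ≈ 1.0187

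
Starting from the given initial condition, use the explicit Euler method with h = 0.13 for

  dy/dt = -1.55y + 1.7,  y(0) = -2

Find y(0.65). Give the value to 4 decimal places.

0.0915

Euler: y_{n+1} = y_n + h·f(t_n, y_n).
t=0.000000, y=-2.000000: f=4.800000 → y ← -2.000000 + 0.13·4.800000 = -1.376000
t=0.130000, y=-1.376000: f=3.832800 → y ← -1.376000 + 0.13·3.832800 = -0.877736
t=0.260000, y=-0.877736: f=3.060491 → y ← -0.877736 + 0.13·3.060491 = -0.479872
t=0.390000, y=-0.479872: f=2.443802 → y ← -0.479872 + 0.13·2.443802 = -0.162178
t=0.520000, y=-0.162178: f=1.951376 → y ← -0.162178 + 0.13·1.951376 = 0.091501
y(0.65) ≈ 0.0915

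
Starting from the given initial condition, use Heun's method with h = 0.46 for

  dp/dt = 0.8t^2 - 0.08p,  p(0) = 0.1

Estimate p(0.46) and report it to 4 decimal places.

Heun: k1 = f(t_n, p_n); k2 = f(t_n + h, p_n + h·k1); p_{n+1} = p_n + (h/2)·(k1 + k2).
t=0.000000, p=0.100000:
  k1 = f(0.000000, 0.100000) = -0.008000
  k2 = f(0.460000, 0.096320) = 0.161574
  p ← 0.100000 + (0.46/2)·(-0.008000 + 0.161574) = 0.135322
p(0.46) ≈ 0.1353

0.1353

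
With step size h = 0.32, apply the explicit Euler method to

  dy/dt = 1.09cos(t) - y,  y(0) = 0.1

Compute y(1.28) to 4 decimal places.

Euler: y_{n+1} = y_n + h·f(t_n, y_n).
t=0.000000, y=0.100000: f=0.990000 → y ← 0.100000 + 0.32·0.990000 = 0.416800
t=0.320000, y=0.416800: f=0.617867 → y ← 0.416800 + 0.32·0.617867 = 0.614517
t=0.640000, y=0.614517: f=0.259767 → y ← 0.614517 + 0.32·0.259767 = 0.697643
t=0.960000, y=0.697643: f=-0.072506 → y ← 0.697643 + 0.32·(-0.072506) = 0.674441
y(1.28) ≈ 0.6744

0.6744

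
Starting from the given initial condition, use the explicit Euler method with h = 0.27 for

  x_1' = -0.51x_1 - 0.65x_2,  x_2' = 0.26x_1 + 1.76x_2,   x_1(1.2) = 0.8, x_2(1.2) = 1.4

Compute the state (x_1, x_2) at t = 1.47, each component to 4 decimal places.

Euler on (x_1,x_2): x_1_{n+1} = x_1_n + h·x_1', x_2_{n+1} = x_2_n + h·x_2'.
1.200000: (0.800000, 1.400000); f=(-1.318000, 2.672000) → (0.444140, 2.121440)
(x_1(1.47), x_2(1.47)) ≈ (0.4441, 2.1214)

0.4441, 2.1214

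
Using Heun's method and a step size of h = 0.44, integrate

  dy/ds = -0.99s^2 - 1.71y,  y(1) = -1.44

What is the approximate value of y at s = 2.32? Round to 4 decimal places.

-2.1883

Heun: k1 = f(s_n, y_n); k2 = f(s_n + h, y_n + h·k1); y_{n+1} = y_n + (h/2)·(k1 + k2).
s=1.000000, y=-1.440000:
  k1 = f(1.000000, -1.440000) = 1.472400
  k2 = f(1.440000, -0.792144) = -0.698298
  y ← -1.440000 + (0.44/2)·(1.472400 + (-0.698298)) = -1.269698
s=1.440000, y=-1.269698:
  k1 = f(1.440000, -1.269698) = 0.118319
  k2 = f(1.880000, -1.217637) = -1.416896
  y ← -1.269698 + (0.44/2)·(0.118319 + (-1.416896)) = -1.555385
s=1.880000, y=-1.555385:
  k1 = f(1.880000, -1.555385) = -0.839348
  k2 = f(2.320000, -1.924698) = -2.037343
  y ← -1.555385 + (0.44/2)·(-0.839348 + (-2.037343)) = -2.188257
y(2.32) ≈ -2.1883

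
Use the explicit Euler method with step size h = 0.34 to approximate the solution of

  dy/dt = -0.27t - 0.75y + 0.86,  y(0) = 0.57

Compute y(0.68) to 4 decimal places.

Euler: y_{n+1} = y_n + h·f(t_n, y_n).
t=0.000000, y=0.570000: f=0.432500 → y ← 0.570000 + 0.34·0.432500 = 0.717050
t=0.340000, y=0.717050: f=0.230413 → y ← 0.717050 + 0.34·0.230413 = 0.795390
y(0.68) ≈ 0.7954

0.7954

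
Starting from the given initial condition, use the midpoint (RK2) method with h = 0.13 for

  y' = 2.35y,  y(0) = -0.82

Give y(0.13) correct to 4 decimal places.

Midpoint: k1 = f(s_n, y_n); k2 = f(s_n + h/2, y_n + (h/2)·k1); y_{n+1} = y_n + h·k2.
s=0.000000, y=-0.820000:
  k1 = f(0.000000, -0.820000) = -1.927000
  k2 = f(0.065000, -0.945255) = -2.221349
  y ← -0.820000 + 0.13·(-2.221349) = -1.108775
y(0.13) ≈ -1.1088

-1.1088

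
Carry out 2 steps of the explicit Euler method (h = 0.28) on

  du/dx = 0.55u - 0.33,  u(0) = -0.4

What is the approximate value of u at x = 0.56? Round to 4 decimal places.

-0.7317

Euler: u_{n+1} = u_n + h·f(x_n, u_n).
x=0.000000, u=-0.400000: f=-0.550000 → u ← -0.400000 + 0.28·(-0.550000) = -0.554000
x=0.280000, u=-0.554000: f=-0.634700 → u ← -0.554000 + 0.28·(-0.634700) = -0.731716
u(0.56) ≈ -0.7317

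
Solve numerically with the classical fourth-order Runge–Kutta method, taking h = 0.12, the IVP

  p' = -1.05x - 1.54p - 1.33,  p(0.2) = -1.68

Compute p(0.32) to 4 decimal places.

RK4: k1 = f(x_n, p_n); k2 = f(x_n + h/2, p_n + (h/2)·k1); k3 = f(x_n + h/2, p_n + (h/2)·k2); k4 = f(x_n + h, p_n + h·k3); p_{n+1} = p_n + (h/6)·(k1 + 2k2 + 2k3 + k4).
x=0.200000, p=-1.680000:
  k1 = f(0.200000, -1.680000) = 1.047200
  k2 = f(0.260000, -1.617168) = 0.887439
  k3 = f(0.260000, -1.626754) = 0.902201
  k4 = f(0.320000, -1.571736) = 0.754473
  p ← -1.680000 + (0.12/6)·(k1 + 2k2 + 2k3 + k4) = -1.572381
p(0.32) ≈ -1.5724

-1.5724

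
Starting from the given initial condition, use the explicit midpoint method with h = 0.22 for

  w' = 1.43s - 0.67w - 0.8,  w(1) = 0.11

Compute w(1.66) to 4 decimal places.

Midpoint: k1 = f(s_n, w_n); k2 = f(s_n + h/2, w_n + (h/2)·k1); w_{n+1} = w_n + h·k2.
s=1.000000, w=0.110000:
  k1 = f(1.000000, 0.110000) = 0.556300
  k2 = f(1.110000, 0.171193) = 0.672601
  w ← 0.110000 + 0.22·0.672601 = 0.257972
s=1.220000, w=0.257972:
  k1 = f(1.220000, 0.257972) = 0.771759
  k2 = f(1.330000, 0.342866) = 0.872180
  w ← 0.257972 + 0.22·0.872180 = 0.449852
s=1.440000, w=0.449852:
  k1 = f(1.440000, 0.449852) = 0.957799
  k2 = f(1.550000, 0.555210) = 1.044510
  w ← 0.449852 + 0.22·1.044510 = 0.679644
w(1.66) ≈ 0.6796

0.6796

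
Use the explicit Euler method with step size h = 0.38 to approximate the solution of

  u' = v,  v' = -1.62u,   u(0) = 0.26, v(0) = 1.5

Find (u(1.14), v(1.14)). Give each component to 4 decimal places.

1.6542, 0.0046

Euler on (u,v): u_{n+1} = u_n + h·u', v_{n+1} = v_n + h·v'.
0.000000: (0.260000, 1.500000); f=(1.500000, -0.421200) → (0.830000, 1.339944)
0.380000: (0.830000, 1.339944); f=(1.339944, -1.344600) → (1.339179, 0.828996)
0.760000: (1.339179, 0.828996); f=(0.828996, -2.169470) → (1.654197, 0.004598)
(u(1.14), v(1.14)) ≈ (1.6542, 0.0046)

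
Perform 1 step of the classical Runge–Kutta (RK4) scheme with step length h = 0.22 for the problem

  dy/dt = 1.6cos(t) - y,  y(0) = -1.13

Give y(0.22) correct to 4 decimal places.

-0.5936

RK4: k1 = f(t_n, y_n); k2 = f(t_n + h/2, y_n + (h/2)·k1); k3 = f(t_n + h/2, y_n + (h/2)·k2); k4 = f(t_n + h, y_n + h·k3); y_{n+1} = y_n + (h/6)·(k1 + 2k2 + 2k3 + k4).
t=0.000000, y=-1.130000:
  k1 = f(0.000000, -1.130000) = 2.730000
  k2 = f(0.110000, -0.829700) = 2.420030
  k3 = f(0.110000, -0.863797) = 2.454126
  k4 = f(0.220000, -0.590092) = 2.151528
  y ← -1.130000 + (0.22/6)·(k1 + 2k2 + 2k3 + k4) = -0.593573
y(0.22) ≈ -0.5936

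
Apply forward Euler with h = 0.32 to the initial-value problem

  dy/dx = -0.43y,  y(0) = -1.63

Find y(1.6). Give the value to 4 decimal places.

Euler: y_{n+1} = y_n + h·f(x_n, y_n).
x=0.000000, y=-1.630000: f=0.700900 → y ← -1.630000 + 0.32·0.700900 = -1.405712
x=0.320000, y=-1.405712: f=0.604456 → y ← -1.405712 + 0.32·0.604456 = -1.212286
x=0.640000, y=-1.212286: f=0.521283 → y ← -1.212286 + 0.32·0.521283 = -1.045475
x=0.960000, y=-1.045475: f=0.449554 → y ← -1.045475 + 0.32·0.449554 = -0.901618
x=1.280000, y=-0.901618: f=0.387696 → y ← -0.901618 + 0.32·0.387696 = -0.777555
y(1.6) ≈ -0.7776

-0.7776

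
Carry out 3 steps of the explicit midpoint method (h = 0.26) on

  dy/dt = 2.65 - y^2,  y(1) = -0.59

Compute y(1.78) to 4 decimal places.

Midpoint: k1 = f(t_n, y_n); k2 = f(t_n + h/2, y_n + (h/2)·k1); y_{n+1} = y_n + h·k2.
t=1.000000, y=-0.590000:
  k1 = f(1.000000, -0.590000) = 2.301900
  k2 = f(1.130000, -0.290753) = 2.565463
  y ← -0.590000 + 0.26·2.565463 = 0.077020
t=1.260000, y=0.077020:
  k1 = f(1.260000, 0.077020) = 2.644068
  k2 = f(1.390000, 0.420749) = 2.472970
  y ← 0.077020 + 0.26·2.472970 = 0.719993
t=1.520000, y=0.719993:
  k1 = f(1.520000, 0.719993) = 2.131611
  k2 = f(1.650000, 0.997102) = 1.655788
  y ← 0.719993 + 0.26·1.655788 = 1.150497
y(1.78) ≈ 1.1505

1.1505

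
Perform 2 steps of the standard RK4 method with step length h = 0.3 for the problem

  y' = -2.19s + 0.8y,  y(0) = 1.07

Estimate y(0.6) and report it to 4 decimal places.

1.2636

RK4: k1 = f(s_n, y_n); k2 = f(s_n + h/2, y_n + (h/2)·k1); k3 = f(s_n + h/2, y_n + (h/2)·k2); k4 = f(s_n + h, y_n + h·k3); y_{n+1} = y_n + (h/6)·(k1 + 2k2 + 2k3 + k4).
s=0.000000, y=1.070000:
  k1 = f(0.000000, 1.070000) = 0.856000
  k2 = f(0.150000, 1.198400) = 0.630220
  k3 = f(0.150000, 1.164533) = 0.603126
  k4 = f(0.300000, 1.250938) = 0.343750
  y ← 1.070000 + (0.3/6)·(k1 + 2k2 + 2k3 + k4) = 1.253322
s=0.300000, y=1.253322:
  k1 = f(0.300000, 1.253322) = 0.345658
  k2 = f(0.450000, 1.305171) = 0.058637
  k3 = f(0.450000, 1.262118) = 0.024194
  k4 = f(0.600000, 1.260580) = -0.305536
  y ← 1.253322 + (0.3/6)·(k1 + 2k2 + 2k3 + k4) = 1.263611
y(0.6) ≈ 1.2636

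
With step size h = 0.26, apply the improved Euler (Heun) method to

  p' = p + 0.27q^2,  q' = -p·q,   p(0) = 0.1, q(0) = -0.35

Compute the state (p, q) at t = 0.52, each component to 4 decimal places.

Heun on (p,q): k1 = f(t_n, state_n); k2 = f(t_n + h, state_n + h·k1); state_{n+1} = state_n + (h/2)·(k1 + k2).
0.000000: (0.100000, -0.350000)
  k1 = (0.133075, 0.035000)
  predictor → (0.134600, -0.340900)
  k2 = (0.165977, 0.045885)
  → (0.138877, -0.339485)
0.260000: (0.138877, -0.339485)
  k1 = (0.169994, 0.047147)
  predictor → (0.183075, -0.327227)
  k2 = (0.211986, 0.059907)
  → (0.188534, -0.325568)
(p(0.52), q(0.52)) ≈ (0.1885, -0.3256)

0.1885, -0.3256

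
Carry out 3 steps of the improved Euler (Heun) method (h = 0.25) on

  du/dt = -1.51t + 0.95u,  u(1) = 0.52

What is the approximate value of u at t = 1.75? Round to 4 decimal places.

-1.1064

Heun: k1 = f(t_n, u_n); k2 = f(t_n + h, u_n + h·k1); u_{n+1} = u_n + (h/2)·(k1 + k2).
t=1.000000, u=0.520000:
  k1 = f(1.000000, 0.520000) = -1.016000
  k2 = f(1.250000, 0.266000) = -1.634800
  u ← 0.520000 + (0.25/2)·(-1.016000 + (-1.634800)) = 0.188650
t=1.250000, u=0.188650:
  k1 = f(1.250000, 0.188650) = -1.708282
  k2 = f(1.500000, -0.238421) = -2.491500
  u ← 0.188650 + (0.25/2)·(-1.708282 + (-2.491500)) = -0.336323
t=1.500000, u=-0.336323:
  k1 = f(1.500000, -0.336323) = -2.584507
  k2 = f(1.750000, -0.982449) = -3.575827
  u ← -0.336323 + (0.25/2)·(-2.584507 + (-3.575827)) = -1.106364
u(1.75) ≈ -1.1064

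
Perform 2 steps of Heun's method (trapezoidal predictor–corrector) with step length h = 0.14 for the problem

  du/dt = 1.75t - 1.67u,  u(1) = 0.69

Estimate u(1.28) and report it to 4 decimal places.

0.8836

Heun: k1 = f(t_n, u_n); k2 = f(t_n + h, u_n + h·k1); u_{n+1} = u_n + (h/2)·(k1 + k2).
t=1.000000, u=0.690000:
  k1 = f(1.000000, 0.690000) = 0.597700
  k2 = f(1.140000, 0.773678) = 0.702958
  u ← 0.690000 + (0.14/2)·(0.597700 + 0.702958) = 0.781046
t=1.140000, u=0.781046:
  k1 = f(1.140000, 0.781046) = 0.690653
  k2 = f(1.280000, 0.877737) = 0.774178
  u ← 0.781046 + (0.14/2)·(0.690653 + 0.774178) = 0.883584
u(1.28) ≈ 0.8836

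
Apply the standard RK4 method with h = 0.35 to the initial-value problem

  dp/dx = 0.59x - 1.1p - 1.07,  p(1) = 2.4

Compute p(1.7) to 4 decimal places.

0.9908

RK4: k1 = f(x_n, p_n); k2 = f(x_n + h/2, p_n + (h/2)·k1); k3 = f(x_n + h/2, p_n + (h/2)·k2); k4 = f(x_n + h, p_n + h·k3); p_{n+1} = p_n + (h/6)·(k1 + 2k2 + 2k3 + k4).
x=1.000000, p=2.400000:
  k1 = f(1.000000, 2.400000) = -3.120000
  k2 = f(1.175000, 1.854000) = -2.416150
  k3 = f(1.175000, 1.977174) = -2.551641
  k4 = f(1.350000, 1.506926) = -1.931118
  p ← 2.400000 + (0.35/6)·(k1 + 2k2 + 2k3 + k4) = 1.525776
x=1.350000, p=1.525776:
  k1 = f(1.350000, 1.525776) = -1.951853
  k2 = f(1.525000, 1.184201) = -1.472872
  k3 = f(1.525000, 1.268023) = -1.565076
  k4 = f(1.700000, 0.977999) = -1.142799
  p ← 1.525776 + (0.35/6)·(k1 + 2k2 + 2k3 + k4) = 0.990827
p(1.7) ≈ 0.9908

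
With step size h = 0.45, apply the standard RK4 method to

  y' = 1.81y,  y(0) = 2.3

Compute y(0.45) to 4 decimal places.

RK4: k1 = f(x_n, y_n); k2 = f(x_n + h/2, y_n + (h/2)·k1); k3 = f(x_n + h/2, y_n + (h/2)·k2); k4 = f(x_n + h, y_n + h·k3); y_{n+1} = y_n + (h/6)·(k1 + 2k2 + 2k3 + k4).
x=0.000000, y=2.300000:
  k1 = f(0.000000, 2.300000) = 4.163000
  k2 = f(0.225000, 3.236675) = 5.858382
  k3 = f(0.225000, 3.618136) = 6.548826
  k4 = f(0.450000, 5.246972) = 9.497019
  y ← 2.300000 + (0.45/6)·(k1 + 2k2 + 2k3 + k4) = 5.185583
y(0.45) ≈ 5.1856

5.1856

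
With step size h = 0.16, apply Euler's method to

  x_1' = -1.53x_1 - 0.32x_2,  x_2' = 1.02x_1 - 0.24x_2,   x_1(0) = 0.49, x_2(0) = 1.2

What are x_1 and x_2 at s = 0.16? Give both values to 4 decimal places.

0.3086, 1.2339

Euler on (x_1,x_2): x_1_{n+1} = x_1_n + h·x_1', x_2_{n+1} = x_2_n + h·x_2'.
0.000000: (0.490000, 1.200000); f=(-1.133700, 0.211800) → (0.308608, 1.233888)
(x_1(0.16), x_2(0.16)) ≈ (0.3086, 1.2339)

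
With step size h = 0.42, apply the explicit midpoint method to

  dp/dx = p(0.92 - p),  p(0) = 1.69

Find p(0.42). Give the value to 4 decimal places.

Midpoint: k1 = f(x_n, p_n); k2 = f(x_n + h/2, p_n + (h/2)·k1); p_{n+1} = p_n + h·k2.
x=0.000000, p=1.690000:
  k1 = f(0.000000, 1.690000) = -1.301300
  k2 = f(0.210000, 1.416727) = -0.703727
  p ← 1.690000 + 0.42·(-0.703727) = 1.394435
p(0.42) ≈ 1.3944

1.3944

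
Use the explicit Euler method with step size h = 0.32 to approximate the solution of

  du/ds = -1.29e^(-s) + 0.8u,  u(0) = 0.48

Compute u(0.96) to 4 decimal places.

Euler: u_{n+1} = u_n + h·f(s_n, u_n).
s=0.000000, u=0.480000: f=-0.906000 → u ← 0.480000 + 0.32·(-0.906000) = 0.190080
s=0.320000, u=0.190080: f=-0.784668 → u ← 0.190080 + 0.32·(-0.784668) = -0.061014
s=0.640000, u=-0.061014: f=-0.729018 → u ← -0.061014 + 0.32·(-0.729018) = -0.294300
u(0.96) ≈ -0.2943

-0.2943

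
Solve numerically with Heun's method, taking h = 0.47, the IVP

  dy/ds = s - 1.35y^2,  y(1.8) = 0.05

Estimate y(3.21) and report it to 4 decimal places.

Heun: k1 = f(s_n, y_n); k2 = f(s_n + h, y_n + h·k1); y_{n+1} = y_n + (h/2)·(k1 + k2).
s=1.800000, y=0.050000:
  k1 = f(1.800000, 0.050000) = 1.796625
  k2 = f(2.270000, 0.894414) = 1.190032
  y ← 0.050000 + (0.47/2)·(1.796625 + 1.190032) = 0.751865
s=2.270000, y=0.751865:
  k1 = f(2.270000, 0.751865) = 1.506845
  k2 = f(2.740000, 1.460082) = -0.137981
  y ← 0.751865 + (0.47/2)·(1.506845 + (-0.137981)) = 1.073547
s=2.740000, y=1.073547:
  k1 = f(2.740000, 1.073547) = 1.184120
  k2 = f(3.210000, 1.630084) = -0.377183
  y ← 1.073547 + (0.47/2)·(1.184120 + (-0.377183)) = 1.263178
y(3.21) ≈ 1.2632

1.2632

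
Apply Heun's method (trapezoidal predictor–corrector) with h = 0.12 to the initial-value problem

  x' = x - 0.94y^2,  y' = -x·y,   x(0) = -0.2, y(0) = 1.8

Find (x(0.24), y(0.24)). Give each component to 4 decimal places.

Heun on (x,y): k1 = f(t_n, state_n); k2 = f(t_n + h, state_n + h·k1); state_{n+1} = state_n + (h/2)·(k1 + k2).
0.000000: (-0.200000, 1.800000)
  k1 = (-3.245600, 0.360000)
  predictor → (-0.589472, 1.843200)
  k2 = (-3.783015, 1.086515)
  → (-0.621717, 1.886791)
0.120000: (-0.621717, 1.886791)
  k1 = (-3.968098, 1.173050)
  predictor → (-1.097889, 2.027557)
  k2 = (-4.962216, 2.226032)
  → (-1.157536, 2.090736)
(x(0.24), y(0.24)) ≈ (-1.1575, 2.0907)

-1.1575, 2.0907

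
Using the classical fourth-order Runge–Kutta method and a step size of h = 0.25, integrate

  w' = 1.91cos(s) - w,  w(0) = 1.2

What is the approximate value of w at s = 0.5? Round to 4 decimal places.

RK4: k1 = f(s_n, w_n); k2 = f(s_n + h/2, w_n + (h/2)·k1); k3 = f(s_n + h/2, w_n + (h/2)·k2); k4 = f(s_n + h, w_n + h·k3); w_{n+1} = w_n + (h/6)·(k1 + 2k2 + 2k3 + k4).
s=0.000000, w=1.200000:
  k1 = f(0.000000, 1.200000) = 0.710000
  k2 = f(0.125000, 1.288750) = 0.606348
  k3 = f(0.125000, 1.275793) = 0.619304
  k4 = f(0.250000, 1.354826) = 0.495797
  w ← 1.200000 + (0.25/6)·(k1 + 2k2 + 2k3 + k4) = 1.352379
s=0.250000, w=1.352379:
  k1 = f(0.250000, 1.352379) = 0.498244
  k2 = f(0.375000, 1.414660) = 0.362610
  k3 = f(0.375000, 1.397705) = 0.379564
  k4 = f(0.500000, 1.447270) = 0.228912
  w ← 1.352379 + (0.25/6)·(k1 + 2k2 + 2k3 + k4) = 1.444525
w(0.5) ≈ 1.4445

1.4445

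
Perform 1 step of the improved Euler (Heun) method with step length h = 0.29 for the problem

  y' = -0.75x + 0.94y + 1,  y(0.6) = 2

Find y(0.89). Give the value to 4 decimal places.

2.7692

Heun: k1 = f(x_n, y_n); k2 = f(x_n + h, y_n + h·k1); y_{n+1} = y_n + (h/2)·(k1 + k2).
x=0.600000, y=2.000000:
  k1 = f(0.600000, 2.000000) = 2.430000
  k2 = f(0.890000, 2.704700) = 2.874918
  y ← 2.000000 + (0.29/2)·(2.430000 + 2.874918) = 2.769213
y(0.89) ≈ 2.7692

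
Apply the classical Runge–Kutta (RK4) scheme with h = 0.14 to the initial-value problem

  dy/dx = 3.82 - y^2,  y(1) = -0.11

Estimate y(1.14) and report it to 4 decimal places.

RK4: k1 = f(x_n, y_n); k2 = f(x_n + h/2, y_n + (h/2)·k1); k3 = f(x_n + h/2, y_n + (h/2)·k2); k4 = f(x_n + h, y_n + h·k3); y_{n+1} = y_n + (h/6)·(k1 + 2k2 + 2k3 + k4).
x=1.000000, y=-0.110000:
  k1 = f(1.000000, -0.110000) = 3.807900
  k2 = f(1.070000, 0.156553) = 3.795491
  k3 = f(1.070000, 0.155684) = 3.795762
  k4 = f(1.140000, 0.421407) = 3.642416
  y ← -0.110000 + (0.14/6)·(k1 + 2k2 + 2k3 + k4) = 0.418099
y(1.14) ≈ 0.4181

0.4181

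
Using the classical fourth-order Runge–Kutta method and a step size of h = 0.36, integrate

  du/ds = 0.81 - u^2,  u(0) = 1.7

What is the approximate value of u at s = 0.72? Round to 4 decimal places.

RK4: k1 = f(s_n, u_n); k2 = f(s_n + h/2, u_n + (h/2)·k1); k3 = f(s_n + h/2, u_n + (h/2)·k2); k4 = f(s_n + h, u_n + h·k3); u_{n+1} = u_n + (h/6)·(k1 + 2k2 + 2k3 + k4).
s=0.000000, u=1.700000:
  k1 = f(0.000000, 1.700000) = -2.080000
  k2 = f(0.180000, 1.325600) = -0.947215
  k3 = f(0.180000, 1.529501) = -1.529374
  k4 = f(0.360000, 1.149425) = -0.511179
  u ← 1.700000 + (0.36/6)·(k1 + 2k2 + 2k3 + k4) = 1.247339
s=0.360000, u=1.247339:
  k1 = f(0.360000, 1.247339) = -0.745853
  k2 = f(0.540000, 1.113085) = -0.428958
  k3 = f(0.540000, 1.170126) = -0.559195
  k4 = f(0.720000, 1.046028) = -0.284175
  u ← 1.247339 + (0.36/6)·(k1 + 2k2 + 2k3 + k4) = 1.066958
u(0.72) ≈ 1.0670

1.0670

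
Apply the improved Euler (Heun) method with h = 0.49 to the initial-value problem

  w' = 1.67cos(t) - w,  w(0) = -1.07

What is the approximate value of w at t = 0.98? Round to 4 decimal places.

Heun: k1 = f(t_n, w_n); k2 = f(t_n + h, w_n + h·k1); w_{n+1} = w_n + (h/2)·(k1 + k2).
t=0.000000, w=-1.070000:
  k1 = f(0.000000, -1.070000) = 2.740000
  k2 = f(0.490000, 0.272600) = 1.200896
  w ← -1.070000 + (0.49/2)·(2.740000 + 1.200896) = -0.104481
t=0.490000, w=-0.104481:
  k1 = f(0.490000, -0.104481) = 1.577976
  k2 = f(0.980000, 0.668728) = 0.261500
  w ← -0.104481 + (0.49/2)·(1.577976 + 0.261500) = 0.346191
w(0.98) ≈ 0.3462

0.3462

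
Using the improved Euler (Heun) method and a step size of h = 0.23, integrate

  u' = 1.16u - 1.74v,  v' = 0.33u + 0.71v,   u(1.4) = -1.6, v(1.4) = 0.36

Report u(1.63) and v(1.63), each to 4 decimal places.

-2.2346, 0.2706

Heun on (u,v): k1 = f(x_n, state_n); k2 = f(x_n + h, state_n + h·k1); state_{n+1} = state_n + (h/2)·(k1 + k2).
1.400000: (-1.600000, 0.360000)
  k1 = (-2.482400, -0.272400)
  predictor → (-2.170952, 0.297348)
  k2 = (-3.035690, -0.505297)
  → (-2.234580, 0.270565)
(u(1.63), v(1.63)) ≈ (-2.2346, 0.2706)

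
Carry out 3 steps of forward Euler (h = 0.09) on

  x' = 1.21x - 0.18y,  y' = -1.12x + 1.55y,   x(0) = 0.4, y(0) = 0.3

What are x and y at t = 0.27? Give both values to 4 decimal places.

Euler on (x,y): x_{n+1} = x_n + h·x', y_{n+1} = y_n + h·y'.
0.000000: (0.400000, 0.300000); f=(0.430000, 0.017000) → (0.438700, 0.301530)
0.090000: (0.438700, 0.301530); f=(0.476552, -0.023973) → (0.481590, 0.299372)
0.180000: (0.481590, 0.299372); f=(0.528836, -0.075353) → (0.529185, 0.292591)
(x(0.27), y(0.27)) ≈ (0.5292, 0.2926)

0.5292, 0.2926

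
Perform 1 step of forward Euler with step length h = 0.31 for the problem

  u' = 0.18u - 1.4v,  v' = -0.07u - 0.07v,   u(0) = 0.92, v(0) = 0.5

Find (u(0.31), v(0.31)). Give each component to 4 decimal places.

0.7543, 0.4692

Euler on (u,v): u_{n+1} = u_n + h·u', v_{n+1} = v_n + h·v'.
0.000000: (0.920000, 0.500000); f=(-0.534400, -0.099400) → (0.754336, 0.469186)
(u(0.31), v(0.31)) ≈ (0.7543, 0.4692)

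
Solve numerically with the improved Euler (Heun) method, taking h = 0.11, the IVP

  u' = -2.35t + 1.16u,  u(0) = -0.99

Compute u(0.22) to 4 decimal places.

Heun: k1 = f(t_n, u_n); k2 = f(t_n + h, u_n + h·k1); u_{n+1} = u_n + (h/2)·(k1 + k2).
t=0.000000, u=-0.990000:
  k1 = f(0.000000, -0.990000) = -1.148400
  k2 = f(0.110000, -1.116324) = -1.553436
  u ← -0.990000 + (0.11/2)·(-1.148400 + (-1.553436)) = -1.138601
t=0.110000, u=-1.138601:
  k1 = f(0.110000, -1.138601) = -1.579277
  k2 = f(0.220000, -1.312321) = -2.039293
  u ← -1.138601 + (0.11/2)·(-1.579277 + (-2.039293)) = -1.337622
u(0.22) ≈ -1.3376

-1.3376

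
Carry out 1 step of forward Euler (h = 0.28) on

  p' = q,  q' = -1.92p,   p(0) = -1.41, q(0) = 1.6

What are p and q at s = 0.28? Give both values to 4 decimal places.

-0.9620, 2.3580

Euler on (p,q): p_{n+1} = p_n + h·p', q_{n+1} = q_n + h·q'.
0.000000: (-1.410000, 1.600000); f=(1.600000, 2.707200) → (-0.962000, 2.358016)
(p(0.28), q(0.28)) ≈ (-0.9620, 2.3580)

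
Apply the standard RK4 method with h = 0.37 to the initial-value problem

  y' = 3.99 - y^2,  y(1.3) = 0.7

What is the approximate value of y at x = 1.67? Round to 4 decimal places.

RK4: k1 = f(x_n, y_n); k2 = f(x_n + h/2, y_n + (h/2)·k1); k3 = f(x_n + h/2, y_n + (h/2)·k2); k4 = f(x_n + h, y_n + h·k3); y_{n+1} = y_n + (h/6)·(k1 + 2k2 + 2k3 + k4).
x=1.300000, y=0.700000:
  k1 = f(1.300000, 0.700000) = 3.500000
  k2 = f(1.485000, 1.347500) = 2.174244
  k3 = f(1.485000, 1.102235) = 2.775078
  k4 = f(1.670000, 1.726779) = 1.008235
  y ← 0.700000 + (0.37/6)·(k1 + 2k2 + 2k3 + k4) = 1.588424
y(1.67) ≈ 1.5884

1.5884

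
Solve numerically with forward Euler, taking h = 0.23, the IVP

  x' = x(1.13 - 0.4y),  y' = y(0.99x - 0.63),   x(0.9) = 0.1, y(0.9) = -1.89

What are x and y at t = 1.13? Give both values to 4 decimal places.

Euler on (x,y): x_{n+1} = x_n + h·x', y_{n+1} = y_n + h·y'.
0.900000: (0.100000, -1.890000); f=(0.188600, 1.003590) → (0.143378, -1.659174)
(x(1.13), y(1.13)) ≈ (0.1434, -1.6592)

0.1434, -1.6592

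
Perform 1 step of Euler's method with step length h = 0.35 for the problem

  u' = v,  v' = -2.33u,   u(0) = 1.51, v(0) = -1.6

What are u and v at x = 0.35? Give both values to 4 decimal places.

Euler on (u,v): u_{n+1} = u_n + h·u', v_{n+1} = v_n + h·v'.
0.000000: (1.510000, -1.600000); f=(-1.600000, -3.518300) → (0.950000, -2.831405)
(u(0.35), v(0.35)) ≈ (0.9500, -2.8314)

0.9500, -2.8314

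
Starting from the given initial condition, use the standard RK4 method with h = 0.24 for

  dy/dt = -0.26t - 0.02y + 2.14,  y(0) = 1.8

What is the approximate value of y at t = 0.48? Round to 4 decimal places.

RK4: k1 = f(t_n, y_n); k2 = f(t_n + h/2, y_n + (h/2)·k1); k3 = f(t_n + h/2, y_n + (h/2)·k2); k4 = f(t_n + h, y_n + h·k3); y_{n+1} = y_n + (h/6)·(k1 + 2k2 + 2k3 + k4).
t=0.000000, y=1.800000:
  k1 = f(0.000000, 1.800000) = 2.104000
  k2 = f(0.120000, 2.052480) = 2.067750
  k3 = f(0.120000, 2.048130) = 2.067837
  k4 = f(0.240000, 2.296281) = 2.031674
  y ← 1.800000 + (0.24/6)·(k1 + 2k2 + 2k3 + k4) = 2.296274
t=0.240000, y=2.296274:
  k1 = f(0.240000, 2.296274) = 2.031675
  k2 = f(0.360000, 2.540075) = 1.995599
  k3 = f(0.360000, 2.535746) = 1.995685
  k4 = f(0.480000, 2.775238) = 1.959695
  y ← 2.296274 + (0.24/6)·(k1 + 2k2 + 2k3 + k4) = 2.775231
y(0.48) ≈ 2.7752

2.7752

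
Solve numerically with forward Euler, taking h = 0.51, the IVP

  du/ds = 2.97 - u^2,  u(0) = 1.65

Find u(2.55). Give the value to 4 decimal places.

1.7410

Euler: u_{n+1} = u_n + h·f(s_n, u_n).
s=0.000000, u=1.650000: f=0.247500 → u ← 1.650000 + 0.51·0.247500 = 1.776225
s=0.510000, u=1.776225: f=-0.184975 → u ← 1.776225 + 0.51·(-0.184975) = 1.681888
s=1.020000, u=1.681888: f=0.141254 → u ← 1.681888 + 0.51·0.141254 = 1.753927
s=1.530000, u=1.753927: f=-0.106261 → u ← 1.753927 + 0.51·(-0.106261) = 1.699734
s=2.040000, u=1.699734: f=0.080903 → u ← 1.699734 + 0.51·0.080903 = 1.740995
u(2.55) ≈ 1.7410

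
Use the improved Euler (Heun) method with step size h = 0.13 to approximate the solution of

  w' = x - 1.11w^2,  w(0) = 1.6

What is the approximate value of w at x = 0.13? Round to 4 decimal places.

1.3145

Heun: k1 = f(x_n, w_n); k2 = f(x_n + h, w_n + h·k1); w_{n+1} = w_n + (h/2)·(k1 + k2).
x=0.000000, w=1.600000:
  k1 = f(0.000000, 1.600000) = -2.841600
  k2 = f(0.130000, 1.230592) = -1.550936
  w ← 1.600000 + (0.13/2)·(-2.841600 + (-1.550936)) = 1.314485
w(0.13) ≈ 1.3145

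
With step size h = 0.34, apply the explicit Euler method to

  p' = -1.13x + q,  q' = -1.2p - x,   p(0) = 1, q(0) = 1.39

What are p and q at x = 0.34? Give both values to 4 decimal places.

Euler on (p,q): p_{n+1} = p_n + h·p', q_{n+1} = q_n + h·q'.
0.000000: (1.000000, 1.390000); f=(1.390000, -1.200000) → (1.472600, 0.982000)
(p(0.34), q(0.34)) ≈ (1.4726, 0.9820)

1.4726, 0.9820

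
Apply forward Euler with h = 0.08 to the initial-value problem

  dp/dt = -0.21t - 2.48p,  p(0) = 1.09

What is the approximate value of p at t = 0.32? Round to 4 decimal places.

Euler: p_{n+1} = p_n + h·f(t_n, p_n).
t=0.000000, p=1.090000: f=-2.703200 → p ← 1.090000 + 0.08·(-2.703200) = 0.873744
t=0.080000, p=0.873744: f=-2.183685 → p ← 0.873744 + 0.08·(-2.183685) = 0.699049
t=0.160000, p=0.699049: f=-1.767242 → p ← 0.699049 + 0.08·(-1.767242) = 0.557670
t=0.240000, p=0.557670: f=-1.433421 → p ← 0.557670 + 0.08·(-1.433421) = 0.442996
p(0.32) ≈ 0.4430

0.4430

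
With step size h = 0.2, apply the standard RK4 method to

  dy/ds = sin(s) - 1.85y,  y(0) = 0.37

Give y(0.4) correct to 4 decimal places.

RK4: k1 = f(s_n, y_n); k2 = f(s_n + h/2, y_n + (h/2)·k1); k3 = f(s_n + h/2, y_n + (h/2)·k2); k4 = f(s_n + h, y_n + h·k3); y_{n+1} = y_n + (h/6)·(k1 + 2k2 + 2k3 + k4).
s=0.000000, y=0.370000:
  k1 = f(0.000000, 0.370000) = -0.684500
  k2 = f(0.100000, 0.301550) = -0.458034
  k3 = f(0.100000, 0.324197) = -0.499930
  k4 = f(0.200000, 0.270014) = -0.300856
  y ← 0.370000 + (0.2/6)·(k1 + 2k2 + 2k3 + k4) = 0.273290
s=0.200000, y=0.273290:
  k1 = f(0.200000, 0.273290) = -0.306918
  k2 = f(0.300000, 0.242599) = -0.153287
  k3 = f(0.300000, 0.257962) = -0.181709
  k4 = f(0.400000, 0.236949) = -0.048937
  y ← 0.273290 + (0.2/6)·(k1 + 2k2 + 2k3 + k4) = 0.239096
y(0.4) ≈ 0.2391

0.2391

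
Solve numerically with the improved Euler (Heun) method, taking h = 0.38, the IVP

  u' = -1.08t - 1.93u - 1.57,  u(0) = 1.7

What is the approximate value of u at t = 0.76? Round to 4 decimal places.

Heun: k1 = f(t_n, u_n); k2 = f(t_n + h, u_n + h·k1); u_{n+1} = u_n + (h/2)·(k1 + k2).
t=0.000000, u=1.700000:
  k1 = f(0.000000, 1.700000) = -4.851000
  k2 = f(0.380000, -0.143380) = -1.703677
  u ← 1.700000 + (0.38/2)·(-4.851000 + (-1.703677)) = 0.454611
t=0.380000, u=0.454611:
  k1 = f(0.380000, 0.454611) = -2.857800
  k2 = f(0.760000, -0.631353) = -1.172290
  u ← 0.454611 + (0.38/2)·(-2.857800 + (-1.172290)) = -0.311106
u(0.76) ≈ -0.3111

-0.3111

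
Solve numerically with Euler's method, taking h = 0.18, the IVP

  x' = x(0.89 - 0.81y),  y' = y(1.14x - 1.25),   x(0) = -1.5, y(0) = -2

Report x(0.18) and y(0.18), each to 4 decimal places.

Euler on (x,y): x_{n+1} = x_n + h·x', y_{n+1} = y_n + h·y'.
0.000000: (-1.500000, -2.000000); f=(-3.765000, 5.920000) → (-2.177700, -0.934400)
(x(0.18), y(0.18)) ≈ (-2.1777, -0.9344)

-2.1777, -0.9344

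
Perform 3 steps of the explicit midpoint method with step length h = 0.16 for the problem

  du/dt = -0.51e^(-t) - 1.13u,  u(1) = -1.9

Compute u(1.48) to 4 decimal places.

Midpoint: k1 = f(t_n, u_n); k2 = f(t_n + h/2, u_n + (h/2)·k1); u_{n+1} = u_n + h·k2.
t=1.000000, u=-1.900000:
  k1 = f(1.000000, -1.900000) = 1.959381
  k2 = f(1.080000, -1.743249) = 1.796678
  u ← -1.900000 + 0.16·1.796678 = -1.612531
t=1.160000, u=-1.612531:
  k1 = f(1.160000, -1.612531) = 1.662283
  k2 = f(1.240000, -1.479549) = 1.524304
  u ← -1.612531 + 0.16·1.524304 = -1.368643
t=1.320000, u=-1.368643:
  k1 = f(1.320000, -1.368643) = 1.410327
  k2 = f(1.400000, -1.255817) = 1.293308
  u ← -1.368643 + 0.16·1.293308 = -1.161713
u(1.48) ≈ -1.1617

-1.1617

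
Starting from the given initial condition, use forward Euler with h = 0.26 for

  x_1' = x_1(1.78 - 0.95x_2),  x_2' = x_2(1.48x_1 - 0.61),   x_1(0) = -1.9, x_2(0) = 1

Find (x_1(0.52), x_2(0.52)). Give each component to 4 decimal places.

-3.3162, -0.0052

Euler on (x_1,x_2): x_1_{n+1} = x_1_n + h·x_1', x_2_{n+1} = x_2_n + h·x_2'.
0.000000: (-1.900000, 1.000000); f=(-1.577000, -3.422000) → (-2.310020, 0.110280)
0.260000: (-2.310020, 0.110280); f=(-3.869824, -0.444299) → (-3.316174, -0.005238)
(x_1(0.52), x_2(0.52)) ≈ (-3.3162, -0.0052)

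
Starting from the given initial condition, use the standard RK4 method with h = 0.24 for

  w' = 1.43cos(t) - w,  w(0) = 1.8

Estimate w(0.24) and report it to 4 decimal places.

RK4: k1 = f(t_n, w_n); k2 = f(t_n + h/2, w_n + (h/2)·k1); k3 = f(t_n + h/2, w_n + (h/2)·k2); k4 = f(t_n + h, w_n + h·k3); w_{n+1} = w_n + (h/6)·(k1 + 2k2 + 2k3 + k4).
t=0.000000, w=1.800000:
  k1 = f(0.000000, 1.800000) = -0.370000
  k2 = f(0.120000, 1.755600) = -0.335884
  k3 = f(0.120000, 1.759694) = -0.339978
  k4 = f(0.240000, 1.718405) = -0.329392
  w ← 1.800000 + (0.24/6)·(k1 + 2k2 + 2k3 + k4) = 1.717955
w(0.24) ≈ 1.7180

1.7180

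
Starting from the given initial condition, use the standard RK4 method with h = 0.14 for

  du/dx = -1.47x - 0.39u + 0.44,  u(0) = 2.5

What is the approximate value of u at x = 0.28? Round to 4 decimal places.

2.3025

RK4: k1 = f(x_n, u_n); k2 = f(x_n + h/2, u_n + (h/2)·k1); k3 = f(x_n + h/2, u_n + (h/2)·k2); k4 = f(x_n + h, u_n + h·k3); u_{n+1} = u_n + (h/6)·(k1 + 2k2 + 2k3 + k4).
x=0.000000, u=2.500000:
  k1 = f(0.000000, 2.500000) = -0.535000
  k2 = f(0.070000, 2.462550) = -0.623295
  k3 = f(0.070000, 2.456369) = -0.620884
  k4 = f(0.140000, 2.413076) = -0.706900
  u ← 2.500000 + (0.14/6)·(k1 + 2k2 + 2k3 + k4) = 2.412961
x=0.140000, u=2.412961:
  k1 = f(0.140000, 2.412961) = -0.706855
  k2 = f(0.210000, 2.363481) = -0.790458
  k3 = f(0.210000, 2.357629) = -0.788175
  k4 = f(0.280000, 2.302616) = -0.869620
  u ← 2.412961 + (0.14/6)·(k1 + 2k2 + 2k3 + k4) = 2.302507
u(0.28) ≈ 2.3025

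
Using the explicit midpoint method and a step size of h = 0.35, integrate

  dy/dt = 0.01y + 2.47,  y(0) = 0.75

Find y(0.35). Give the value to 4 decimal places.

1.6186

Midpoint: k1 = f(t_n, y_n); k2 = f(t_n + h/2, y_n + (h/2)·k1); y_{n+1} = y_n + h·k2.
t=0.000000, y=0.750000:
  k1 = f(0.000000, 0.750000) = 2.477500
  k2 = f(0.175000, 1.183562) = 2.481836
  y ← 0.750000 + 0.35·2.481836 = 1.618642
y(0.35) ≈ 1.6186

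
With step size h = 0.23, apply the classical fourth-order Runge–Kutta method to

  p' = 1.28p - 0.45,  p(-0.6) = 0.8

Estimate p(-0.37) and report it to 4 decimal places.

0.9535

RK4: k1 = f(x_n, p_n); k2 = f(x_n + h/2, p_n + (h/2)·k1); k3 = f(x_n + h/2, p_n + (h/2)·k2); k4 = f(x_n + h, p_n + h·k3); p_{n+1} = p_n + (h/6)·(k1 + 2k2 + 2k3 + k4).
x=-0.600000, p=0.800000:
  k1 = f(-0.600000, 0.800000) = 0.574000
  k2 = f(-0.485000, 0.866010) = 0.658493
  k3 = f(-0.485000, 0.875727) = 0.670930
  k4 = f(-0.370000, 0.954314) = 0.771522
  p ← 0.800000 + (0.23/6)·(k1 + 2k2 + 2k3 + k4) = 0.953501
p(-0.37) ≈ 0.9535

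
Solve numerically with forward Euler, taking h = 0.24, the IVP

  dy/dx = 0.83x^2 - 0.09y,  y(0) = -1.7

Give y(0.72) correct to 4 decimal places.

Euler: y_{n+1} = y_n + h·f(x_n, y_n).
x=0.000000, y=-1.700000: f=0.153000 → y ← -1.700000 + 0.24·0.153000 = -1.663280
x=0.240000, y=-1.663280: f=0.197503 → y ← -1.663280 + 0.24·0.197503 = -1.615879
x=0.480000, y=-1.615879: f=0.336661 → y ← -1.615879 + 0.24·0.336661 = -1.535081
y(0.72) ≈ -1.5351

-1.5351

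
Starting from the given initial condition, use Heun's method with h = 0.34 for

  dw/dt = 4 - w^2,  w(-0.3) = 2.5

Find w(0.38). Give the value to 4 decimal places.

2.1635

Heun: k1 = f(t_n, w_n); k2 = f(t_n + h, w_n + h·k1); w_{n+1} = w_n + (h/2)·(k1 + k2).
t=-0.300000, w=2.500000:
  k1 = f(-0.300000, 2.500000) = -2.250000
  k2 = f(0.040000, 1.735000) = 0.989775
  w ← 2.500000 + (0.34/2)·(-2.250000 + 0.989775) = 2.285762
t=0.040000, w=2.285762:
  k1 = f(0.040000, 2.285762) = -1.224707
  k2 = f(0.380000, 1.869361) = 0.505488
  w ← 2.285762 + (0.34/2)·(-1.224707 + 0.505488) = 2.163495
w(0.38) ≈ 2.1635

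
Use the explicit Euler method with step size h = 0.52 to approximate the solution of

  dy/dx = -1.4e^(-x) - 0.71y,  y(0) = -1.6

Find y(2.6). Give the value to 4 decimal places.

Euler: y_{n+1} = y_n + h·f(x_n, y_n).
x=0.000000, y=-1.600000: f=-0.264000 → y ← -1.600000 + 0.52·(-0.264000) = -1.737280
x=0.520000, y=-1.737280: f=0.401140 → y ← -1.737280 + 0.52·0.401140 = -1.528687
x=1.040000, y=-1.528687: f=0.590531 → y ← -1.528687 + 0.52·0.590531 = -1.221611
x=1.560000, y=-1.221611: f=0.573153 → y ← -1.221611 + 0.52·0.573153 = -0.923571
x=2.080000, y=-0.923571: f=0.480833 → y ← -0.923571 + 0.52·0.480833 = -0.673538
y(2.6) ≈ -0.6735

-0.6735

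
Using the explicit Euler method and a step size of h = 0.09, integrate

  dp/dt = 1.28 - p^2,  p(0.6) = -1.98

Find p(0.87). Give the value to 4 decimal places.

-3.0128

Euler: p_{n+1} = p_n + h·f(t_n, p_n).
t=0.600000, p=-1.980000: f=-2.640400 → p ← -1.980000 + 0.09·(-2.640400) = -2.217636
t=0.690000, p=-2.217636: f=-3.637909 → p ← -2.217636 + 0.09·(-3.637909) = -2.545048
t=0.780000, p=-2.545048: f=-5.197269 → p ← -2.545048 + 0.09·(-5.197269) = -3.012802
p(0.87) ≈ -3.0128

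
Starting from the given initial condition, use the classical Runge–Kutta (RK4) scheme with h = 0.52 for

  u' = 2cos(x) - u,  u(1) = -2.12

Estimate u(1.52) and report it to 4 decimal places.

RK4: k1 = f(x_n, u_n); k2 = f(x_n + h/2, u_n + (h/2)·k1); k3 = f(x_n + h/2, u_n + (h/2)·k2); k4 = f(x_n + h, u_n + h·k3); u_{n+1} = u_n + (h/6)·(k1 + 2k2 + 2k3 + k4).
x=1.000000, u=-2.120000:
  k1 = f(1.000000, -2.120000) = 3.200605
  k2 = f(1.260000, -1.287843) = 1.899477
  k3 = f(1.260000, -1.626136) = 2.237770
  k4 = f(1.520000, -0.956360) = 1.057909
  u ← -2.120000 + (0.52/6)·(k1 + 2k2 + 2k3 + k4) = -1.033806
u(1.52) ≈ -1.0338

-1.0338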